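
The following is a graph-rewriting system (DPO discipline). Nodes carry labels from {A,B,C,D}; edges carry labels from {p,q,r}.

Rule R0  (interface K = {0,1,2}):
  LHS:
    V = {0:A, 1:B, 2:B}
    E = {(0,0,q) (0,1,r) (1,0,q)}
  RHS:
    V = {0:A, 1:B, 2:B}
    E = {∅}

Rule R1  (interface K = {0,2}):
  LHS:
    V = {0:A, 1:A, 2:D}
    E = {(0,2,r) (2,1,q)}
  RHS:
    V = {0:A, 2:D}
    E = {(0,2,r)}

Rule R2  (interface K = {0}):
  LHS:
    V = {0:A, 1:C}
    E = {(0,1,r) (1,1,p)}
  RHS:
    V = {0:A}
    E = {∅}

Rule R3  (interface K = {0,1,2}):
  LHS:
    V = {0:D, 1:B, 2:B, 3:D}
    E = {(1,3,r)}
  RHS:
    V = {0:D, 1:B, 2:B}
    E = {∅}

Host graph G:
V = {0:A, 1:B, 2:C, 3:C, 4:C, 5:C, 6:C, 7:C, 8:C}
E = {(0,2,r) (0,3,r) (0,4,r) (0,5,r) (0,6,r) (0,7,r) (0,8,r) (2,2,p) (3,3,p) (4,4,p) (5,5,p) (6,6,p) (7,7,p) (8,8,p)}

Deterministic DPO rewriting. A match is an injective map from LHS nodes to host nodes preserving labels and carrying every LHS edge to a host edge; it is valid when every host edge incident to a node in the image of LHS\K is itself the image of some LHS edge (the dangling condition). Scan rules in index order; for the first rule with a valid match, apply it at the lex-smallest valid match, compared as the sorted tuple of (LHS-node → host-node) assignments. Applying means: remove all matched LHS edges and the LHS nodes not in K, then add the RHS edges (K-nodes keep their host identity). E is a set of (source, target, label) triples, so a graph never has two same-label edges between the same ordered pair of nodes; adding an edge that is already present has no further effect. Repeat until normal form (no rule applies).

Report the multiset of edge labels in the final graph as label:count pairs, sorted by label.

start.  V:9 E:14  edges: 0-r->2 0-r->3 0-r->4 0-r->5 0-r->6 0-r->7 0-r->8 2-p->2 3-p->3 4-p->4 5-p->5 6-p->6 7-p->7 8-p->8
1. fire R2 via {0↦0, 1↦2}  →  V:8 E:12  edges: 0-r->3 0-r->4 0-r->5 0-r->6 0-r->7 0-r->8 3-p->3 4-p->4 5-p->5 6-p->6 7-p->7 8-p->8
2. fire R2 via {0↦0, 1↦3}  →  V:7 E:10  edges: 0-r->4 0-r->5 0-r->6 0-r->7 0-r->8 4-p->4 5-p->5 6-p->6 7-p->7 8-p->8
3. fire R2 via {0↦0, 1↦4}  →  V:6 E:8  edges: 0-r->5 0-r->6 0-r->7 0-r->8 5-p->5 6-p->6 7-p->7 8-p->8
4. fire R2 via {0↦0, 1↦5}  →  V:5 E:6  edges: 0-r->6 0-r->7 0-r->8 6-p->6 7-p->7 8-p->8
5. fire R2 via {0↦0, 1↦6}  →  V:4 E:4  edges: 0-r->7 0-r->8 7-p->7 8-p->8
6. fire R2 via {0↦0, 1↦7}  →  V:3 E:2  edges: 0-r->8 8-p->8
7. fire R2 via {0↦0, 1↦8}  →  V:2 E:0  edges: ∅
final graph: no rule applies after step 7
NF edges: []

Answer: (no edges)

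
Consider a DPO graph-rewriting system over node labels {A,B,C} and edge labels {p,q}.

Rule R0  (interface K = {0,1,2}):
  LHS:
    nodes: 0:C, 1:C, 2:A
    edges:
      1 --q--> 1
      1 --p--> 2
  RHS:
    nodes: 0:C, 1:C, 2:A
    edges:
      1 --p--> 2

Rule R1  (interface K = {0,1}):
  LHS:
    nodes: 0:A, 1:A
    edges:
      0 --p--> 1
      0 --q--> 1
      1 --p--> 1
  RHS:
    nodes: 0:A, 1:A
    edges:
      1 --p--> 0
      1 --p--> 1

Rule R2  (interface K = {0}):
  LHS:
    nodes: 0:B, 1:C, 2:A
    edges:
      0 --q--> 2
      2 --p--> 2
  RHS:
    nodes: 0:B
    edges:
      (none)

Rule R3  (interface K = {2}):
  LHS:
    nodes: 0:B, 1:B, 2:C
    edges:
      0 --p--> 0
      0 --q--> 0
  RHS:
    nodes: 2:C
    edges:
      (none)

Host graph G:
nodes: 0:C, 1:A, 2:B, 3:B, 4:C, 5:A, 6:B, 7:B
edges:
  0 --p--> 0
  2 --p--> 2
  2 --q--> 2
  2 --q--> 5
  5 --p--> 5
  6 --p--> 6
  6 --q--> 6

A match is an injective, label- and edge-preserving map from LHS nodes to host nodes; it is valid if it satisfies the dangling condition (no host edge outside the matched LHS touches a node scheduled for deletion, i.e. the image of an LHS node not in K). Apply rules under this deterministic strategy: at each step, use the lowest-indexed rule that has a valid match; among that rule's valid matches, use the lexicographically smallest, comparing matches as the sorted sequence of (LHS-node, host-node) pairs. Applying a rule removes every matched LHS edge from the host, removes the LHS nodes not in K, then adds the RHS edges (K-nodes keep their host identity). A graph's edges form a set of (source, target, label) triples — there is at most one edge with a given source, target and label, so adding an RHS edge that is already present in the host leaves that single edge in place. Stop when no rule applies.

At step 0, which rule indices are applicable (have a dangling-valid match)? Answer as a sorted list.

Answer: [R2,R3]

Rewrite trace:
R0: no valid match — LHS pattern not found
R1: no valid match — LHS pattern not found
R2: 1 valid match — {0↦2, 1↦4, 2↦5}
R3: 4 valid matches — {0↦6, 1↦3, 2↦0}, {0↦6, 1↦3, 2↦4}, {0↦6, 1↦7, 2↦0} (+1 more)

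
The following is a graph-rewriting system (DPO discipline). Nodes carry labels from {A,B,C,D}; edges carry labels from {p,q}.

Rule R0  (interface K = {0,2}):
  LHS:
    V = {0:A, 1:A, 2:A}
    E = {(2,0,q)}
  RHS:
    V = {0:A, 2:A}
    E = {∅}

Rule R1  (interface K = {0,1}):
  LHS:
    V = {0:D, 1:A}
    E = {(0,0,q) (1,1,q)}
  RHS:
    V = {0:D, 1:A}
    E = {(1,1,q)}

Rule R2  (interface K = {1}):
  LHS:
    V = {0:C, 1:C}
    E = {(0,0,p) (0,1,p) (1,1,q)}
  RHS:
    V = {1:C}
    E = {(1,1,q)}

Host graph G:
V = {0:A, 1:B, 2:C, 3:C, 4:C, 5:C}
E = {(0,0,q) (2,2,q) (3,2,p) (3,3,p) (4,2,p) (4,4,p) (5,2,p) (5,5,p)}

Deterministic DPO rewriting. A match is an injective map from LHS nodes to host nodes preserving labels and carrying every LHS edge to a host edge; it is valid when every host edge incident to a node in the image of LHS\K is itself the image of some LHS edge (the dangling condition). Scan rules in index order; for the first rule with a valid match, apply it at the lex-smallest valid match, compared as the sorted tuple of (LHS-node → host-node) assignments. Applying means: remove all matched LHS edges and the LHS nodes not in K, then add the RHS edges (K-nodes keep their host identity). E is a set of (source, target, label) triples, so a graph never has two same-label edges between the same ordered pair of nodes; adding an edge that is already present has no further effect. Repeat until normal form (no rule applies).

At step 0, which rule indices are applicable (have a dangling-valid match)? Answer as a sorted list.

Answer: [R2]

Rewrite trace:
R0: no valid match — LHS pattern not found
R1: no valid match — LHS pattern not found
R2: 3 valid matches — {0↦3, 1↦2}, {0↦4, 1↦2}, {0↦5, 1↦2}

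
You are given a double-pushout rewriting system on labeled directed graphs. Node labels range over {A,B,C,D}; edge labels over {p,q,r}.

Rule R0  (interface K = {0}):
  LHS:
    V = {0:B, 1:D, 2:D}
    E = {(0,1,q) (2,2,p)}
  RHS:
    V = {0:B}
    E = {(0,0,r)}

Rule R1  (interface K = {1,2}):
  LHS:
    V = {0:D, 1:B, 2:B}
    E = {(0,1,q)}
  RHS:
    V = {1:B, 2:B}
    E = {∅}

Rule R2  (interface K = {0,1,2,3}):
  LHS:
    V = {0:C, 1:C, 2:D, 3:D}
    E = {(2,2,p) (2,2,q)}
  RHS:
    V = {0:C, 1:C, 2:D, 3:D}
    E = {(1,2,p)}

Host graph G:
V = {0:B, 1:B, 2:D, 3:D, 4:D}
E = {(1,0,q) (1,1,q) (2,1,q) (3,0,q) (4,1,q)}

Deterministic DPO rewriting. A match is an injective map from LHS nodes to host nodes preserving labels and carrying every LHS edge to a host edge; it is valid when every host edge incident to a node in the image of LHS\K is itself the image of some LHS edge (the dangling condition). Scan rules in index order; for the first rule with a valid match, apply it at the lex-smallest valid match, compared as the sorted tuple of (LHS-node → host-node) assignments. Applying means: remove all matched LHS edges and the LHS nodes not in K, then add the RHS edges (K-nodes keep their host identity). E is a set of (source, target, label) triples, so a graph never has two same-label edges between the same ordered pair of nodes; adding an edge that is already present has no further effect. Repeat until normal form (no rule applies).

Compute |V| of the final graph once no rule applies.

start.  V:5 E:5  edges: 1-q->0 1-q->1 2-q->1 3-q->0 4-q->1
1. fire R1 via {0↦2, 1↦1, 2↦0}  →  V:4 E:4  edges: 1-q->0 1-q->1 3-q->0 4-q->1
2. fire R1 via {0↦3, 1↦0, 2↦1}  →  V:3 E:3  edges: 1-q->0 1-q->1 4-q->1
3. fire R1 via {0↦4, 1↦1, 2↦0}  →  V:2 E:2  edges: 1-q->0 1-q->1
normal form: no rule applies after step 3
NF nodes: {0:B, 1:B}

Answer: 2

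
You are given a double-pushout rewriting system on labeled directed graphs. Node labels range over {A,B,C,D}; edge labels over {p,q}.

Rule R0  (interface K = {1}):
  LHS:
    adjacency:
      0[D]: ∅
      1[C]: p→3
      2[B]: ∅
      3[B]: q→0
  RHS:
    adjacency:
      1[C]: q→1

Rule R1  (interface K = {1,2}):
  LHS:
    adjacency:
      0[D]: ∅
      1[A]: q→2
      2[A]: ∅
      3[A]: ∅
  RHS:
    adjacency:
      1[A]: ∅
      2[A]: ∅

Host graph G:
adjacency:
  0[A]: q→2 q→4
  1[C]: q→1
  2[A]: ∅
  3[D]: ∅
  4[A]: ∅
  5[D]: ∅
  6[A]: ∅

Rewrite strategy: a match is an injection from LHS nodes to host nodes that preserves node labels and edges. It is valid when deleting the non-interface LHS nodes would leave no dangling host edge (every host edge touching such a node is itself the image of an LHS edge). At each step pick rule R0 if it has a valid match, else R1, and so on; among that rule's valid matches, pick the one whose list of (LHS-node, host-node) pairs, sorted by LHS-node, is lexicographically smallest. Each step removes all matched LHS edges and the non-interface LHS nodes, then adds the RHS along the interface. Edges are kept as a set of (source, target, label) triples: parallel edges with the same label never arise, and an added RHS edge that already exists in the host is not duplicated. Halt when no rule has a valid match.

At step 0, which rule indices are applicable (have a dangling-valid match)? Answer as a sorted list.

R0: no valid match — LHS pattern not found
R1: 4 valid matches — {0↦3, 1↦0, 2↦2, 3↦6}, {0↦3, 1↦0, 2↦4, 3↦6}, {0↦5, 1↦0, 2↦2, 3↦6} (+1 more)

Answer: [R1]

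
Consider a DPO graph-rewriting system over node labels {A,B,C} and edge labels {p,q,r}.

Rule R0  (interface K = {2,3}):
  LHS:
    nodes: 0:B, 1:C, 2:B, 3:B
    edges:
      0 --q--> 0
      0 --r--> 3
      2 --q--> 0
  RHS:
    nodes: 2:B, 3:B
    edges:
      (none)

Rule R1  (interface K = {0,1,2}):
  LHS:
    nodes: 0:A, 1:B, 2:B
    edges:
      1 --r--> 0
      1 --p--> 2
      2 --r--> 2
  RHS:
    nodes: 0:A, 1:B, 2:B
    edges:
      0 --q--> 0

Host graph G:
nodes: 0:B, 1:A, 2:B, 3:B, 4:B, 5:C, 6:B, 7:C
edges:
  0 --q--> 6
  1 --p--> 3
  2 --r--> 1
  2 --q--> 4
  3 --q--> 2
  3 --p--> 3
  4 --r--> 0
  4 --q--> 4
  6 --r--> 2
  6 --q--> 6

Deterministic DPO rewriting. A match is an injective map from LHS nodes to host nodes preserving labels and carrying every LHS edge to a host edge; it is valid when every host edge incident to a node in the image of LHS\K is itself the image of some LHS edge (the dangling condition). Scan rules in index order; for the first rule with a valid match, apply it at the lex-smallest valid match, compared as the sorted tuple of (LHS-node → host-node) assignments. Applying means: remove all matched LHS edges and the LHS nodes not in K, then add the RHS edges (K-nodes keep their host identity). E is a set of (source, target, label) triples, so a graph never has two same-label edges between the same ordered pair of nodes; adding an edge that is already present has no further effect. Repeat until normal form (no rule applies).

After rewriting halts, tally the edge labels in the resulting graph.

[0] host  ⇒  8 nodes, 10 edges  {0-q->6 1-p->3 2-r->1 2-q->4 3-q->2 3-p->3 4-r->0 4-q->4 6-r->2 6-q->6}
[1] R0 @ {0↦4, 1↦5, 2↦2, 3↦0}  ⇒  6 nodes, 7 edges  {0-q->6 1-p->3 2-r->1 3-q->2 3-p->3 6-r->2 6-q->6}
[2] R0 @ {0↦6, 1↦7, 2↦0, 3↦2}  ⇒  4 nodes, 4 edges  {1-p->3 2-r->1 3-q->2 3-p->3}
final graph: no rule applies after step 2
NF edges: [(1, 3, 'p'), (2, 1, 'r'), (3, 2, 'q'), (3, 3, 'p')]

Answer: p:2 q:1 r:1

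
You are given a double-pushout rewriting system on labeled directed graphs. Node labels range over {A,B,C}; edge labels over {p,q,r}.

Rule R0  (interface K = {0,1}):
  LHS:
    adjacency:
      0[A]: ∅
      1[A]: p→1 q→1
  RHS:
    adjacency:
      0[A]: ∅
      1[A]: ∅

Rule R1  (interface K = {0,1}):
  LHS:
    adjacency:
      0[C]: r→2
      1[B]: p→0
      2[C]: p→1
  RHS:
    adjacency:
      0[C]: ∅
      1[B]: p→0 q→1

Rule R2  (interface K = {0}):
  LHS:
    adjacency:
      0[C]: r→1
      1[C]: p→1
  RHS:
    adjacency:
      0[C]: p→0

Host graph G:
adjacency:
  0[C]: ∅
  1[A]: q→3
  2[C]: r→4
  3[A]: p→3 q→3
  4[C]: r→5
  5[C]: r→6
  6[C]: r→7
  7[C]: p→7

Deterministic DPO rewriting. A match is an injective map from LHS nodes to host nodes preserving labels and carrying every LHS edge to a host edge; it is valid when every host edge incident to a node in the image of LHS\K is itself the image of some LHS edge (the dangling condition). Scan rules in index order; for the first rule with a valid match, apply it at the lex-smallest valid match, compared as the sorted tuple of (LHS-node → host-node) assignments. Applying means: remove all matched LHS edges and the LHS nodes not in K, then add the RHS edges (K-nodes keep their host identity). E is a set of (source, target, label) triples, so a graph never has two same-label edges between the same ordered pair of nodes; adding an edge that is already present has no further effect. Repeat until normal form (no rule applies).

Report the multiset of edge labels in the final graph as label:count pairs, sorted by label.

start.  V:8 E:8  edges: 1-q->3 2-r->4 3-p->3 3-q->3 4-r->5 5-r->6 6-r->7 7-p->7
1. fire R0 via {0↦1, 1↦3}  →  V:8 E:6  edges: 1-q->3 2-r->4 4-r->5 5-r->6 6-r->7 7-p->7
2. fire R2 via {0↦6, 1↦7}  →  V:7 E:5  edges: 1-q->3 2-r->4 4-r->5 5-r->6 6-p->6
3. fire R2 via {0↦5, 1↦6}  →  V:6 E:4  edges: 1-q->3 2-r->4 4-r->5 5-p->5
4. fire R2 via {0↦4, 1↦5}  →  V:5 E:3  edges: 1-q->3 2-r->4 4-p->4
5. fire R2 via {0↦2, 1↦4}  →  V:4 E:2  edges: 1-q->3 2-p->2
normal form: no rule applies after step 5
NF edges: [(1, 3, 'q'), (2, 2, 'p')]

Answer: p:1 q:1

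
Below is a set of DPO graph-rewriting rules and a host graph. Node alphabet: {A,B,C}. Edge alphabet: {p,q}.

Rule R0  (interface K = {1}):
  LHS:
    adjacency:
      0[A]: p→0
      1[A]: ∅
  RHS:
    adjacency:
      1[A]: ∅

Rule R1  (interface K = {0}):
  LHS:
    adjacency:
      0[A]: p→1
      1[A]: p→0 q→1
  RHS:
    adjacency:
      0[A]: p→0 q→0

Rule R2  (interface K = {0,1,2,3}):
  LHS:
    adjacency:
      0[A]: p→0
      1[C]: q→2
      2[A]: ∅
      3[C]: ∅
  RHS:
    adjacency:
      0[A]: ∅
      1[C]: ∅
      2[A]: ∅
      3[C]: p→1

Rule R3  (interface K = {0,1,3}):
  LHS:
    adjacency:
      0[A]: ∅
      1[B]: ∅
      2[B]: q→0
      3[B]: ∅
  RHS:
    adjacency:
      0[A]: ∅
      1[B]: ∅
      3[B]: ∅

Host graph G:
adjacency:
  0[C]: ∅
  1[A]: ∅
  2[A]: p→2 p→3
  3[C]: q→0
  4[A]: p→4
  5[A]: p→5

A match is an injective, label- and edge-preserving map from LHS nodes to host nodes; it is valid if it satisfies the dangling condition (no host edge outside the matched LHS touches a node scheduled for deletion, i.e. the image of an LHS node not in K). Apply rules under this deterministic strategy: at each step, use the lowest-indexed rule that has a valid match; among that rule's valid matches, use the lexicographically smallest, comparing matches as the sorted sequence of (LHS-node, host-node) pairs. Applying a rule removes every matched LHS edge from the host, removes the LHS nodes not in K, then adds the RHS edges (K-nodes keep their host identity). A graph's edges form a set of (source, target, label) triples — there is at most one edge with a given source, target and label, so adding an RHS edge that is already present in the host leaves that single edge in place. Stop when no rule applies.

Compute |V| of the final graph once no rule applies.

Answer: 4

Derivation:
[0] host  ⇒  6 nodes, 5 edges  {2-p->2 2-p->3 3-q->0 4-p->4 5-p->5}
[1] R0 @ {0↦4, 1↦1}  ⇒  5 nodes, 4 edges  {2-p->2 2-p->3 3-q->0 5-p->5}
[2] R0 @ {0↦5, 1↦1}  ⇒  4 nodes, 3 edges  {2-p->2 2-p->3 3-q->0}
halt: no rule applies after step 2
NF nodes: {0:C, 1:A, 2:A, 3:C}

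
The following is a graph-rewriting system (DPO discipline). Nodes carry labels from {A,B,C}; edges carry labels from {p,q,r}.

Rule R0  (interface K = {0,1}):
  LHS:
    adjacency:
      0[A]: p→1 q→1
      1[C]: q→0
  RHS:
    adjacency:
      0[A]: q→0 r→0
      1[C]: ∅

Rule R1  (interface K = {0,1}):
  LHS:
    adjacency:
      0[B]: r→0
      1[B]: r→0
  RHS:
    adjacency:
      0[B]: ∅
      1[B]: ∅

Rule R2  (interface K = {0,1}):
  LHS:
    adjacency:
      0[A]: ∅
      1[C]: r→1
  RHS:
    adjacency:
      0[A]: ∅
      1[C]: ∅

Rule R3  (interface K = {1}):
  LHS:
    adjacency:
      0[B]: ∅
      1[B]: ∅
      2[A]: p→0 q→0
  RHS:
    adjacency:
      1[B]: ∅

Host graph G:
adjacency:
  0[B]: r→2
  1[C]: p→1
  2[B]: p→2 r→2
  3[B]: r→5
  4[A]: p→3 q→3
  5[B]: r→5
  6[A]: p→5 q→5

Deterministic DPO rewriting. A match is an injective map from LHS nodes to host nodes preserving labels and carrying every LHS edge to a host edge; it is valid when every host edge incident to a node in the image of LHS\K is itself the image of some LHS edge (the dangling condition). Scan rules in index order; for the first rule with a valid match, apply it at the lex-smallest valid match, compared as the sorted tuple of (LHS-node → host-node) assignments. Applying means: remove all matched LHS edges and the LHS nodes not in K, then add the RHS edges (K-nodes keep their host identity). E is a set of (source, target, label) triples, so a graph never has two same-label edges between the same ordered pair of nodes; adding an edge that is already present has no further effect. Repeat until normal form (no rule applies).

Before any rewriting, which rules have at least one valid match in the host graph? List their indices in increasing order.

R0: no valid match — LHS pattern not found
R1: 2 valid matches — {0↦2, 1↦0}, {0↦5, 1↦3}
R2: no valid match — LHS pattern not found
R3: no valid match — 6 raw matches, all fail dangling condition

Answer: [R1]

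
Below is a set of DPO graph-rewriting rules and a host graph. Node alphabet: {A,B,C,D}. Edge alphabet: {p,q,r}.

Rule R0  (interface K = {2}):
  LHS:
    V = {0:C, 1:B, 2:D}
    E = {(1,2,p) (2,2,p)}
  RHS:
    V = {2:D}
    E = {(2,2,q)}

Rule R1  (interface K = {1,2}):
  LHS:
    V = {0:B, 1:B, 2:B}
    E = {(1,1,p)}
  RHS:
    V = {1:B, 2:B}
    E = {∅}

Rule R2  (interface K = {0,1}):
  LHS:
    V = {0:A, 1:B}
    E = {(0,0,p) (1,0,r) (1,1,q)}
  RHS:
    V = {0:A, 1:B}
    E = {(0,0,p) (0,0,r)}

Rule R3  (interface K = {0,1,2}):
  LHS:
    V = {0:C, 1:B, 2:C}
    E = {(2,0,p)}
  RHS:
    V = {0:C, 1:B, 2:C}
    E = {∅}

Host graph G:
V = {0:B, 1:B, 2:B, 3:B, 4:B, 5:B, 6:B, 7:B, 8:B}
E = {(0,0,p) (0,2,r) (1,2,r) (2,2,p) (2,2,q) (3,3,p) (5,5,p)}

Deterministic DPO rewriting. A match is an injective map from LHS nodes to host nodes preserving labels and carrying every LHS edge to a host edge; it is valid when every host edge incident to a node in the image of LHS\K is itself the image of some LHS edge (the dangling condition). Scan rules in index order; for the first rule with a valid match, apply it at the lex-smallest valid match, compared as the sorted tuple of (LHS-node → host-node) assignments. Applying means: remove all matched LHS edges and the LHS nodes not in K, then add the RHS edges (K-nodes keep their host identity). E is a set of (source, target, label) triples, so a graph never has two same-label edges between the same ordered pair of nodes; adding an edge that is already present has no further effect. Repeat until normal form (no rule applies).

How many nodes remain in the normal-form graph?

start.  V:9 E:7  edges: 0-p->0 0-r->2 1-r->2 2-p->2 2-q->2 3-p->3 5-p->5
1. fire R1 via {0↦4, 1↦0, 2↦1}  →  V:8 E:6  edges: 0-r->2 1-r->2 2-p->2 2-q->2 3-p->3 5-p->5
2. fire R1 via {0↦6, 1↦2, 2↦0}  →  V:7 E:5  edges: 0-r->2 1-r->2 2-q->2 3-p->3 5-p->5
3. fire R1 via {0↦7, 1↦3, 2↦0}  →  V:6 E:4  edges: 0-r->2 1-r->2 2-q->2 5-p->5
4. fire R1 via {0↦3, 1↦5, 2↦0}  →  V:5 E:3  edges: 0-r->2 1-r->2 2-q->2
final graph: no rule applies after step 4
NF nodes: {0:B, 1:B, 2:B, 5:B, 8:B}

Answer: 5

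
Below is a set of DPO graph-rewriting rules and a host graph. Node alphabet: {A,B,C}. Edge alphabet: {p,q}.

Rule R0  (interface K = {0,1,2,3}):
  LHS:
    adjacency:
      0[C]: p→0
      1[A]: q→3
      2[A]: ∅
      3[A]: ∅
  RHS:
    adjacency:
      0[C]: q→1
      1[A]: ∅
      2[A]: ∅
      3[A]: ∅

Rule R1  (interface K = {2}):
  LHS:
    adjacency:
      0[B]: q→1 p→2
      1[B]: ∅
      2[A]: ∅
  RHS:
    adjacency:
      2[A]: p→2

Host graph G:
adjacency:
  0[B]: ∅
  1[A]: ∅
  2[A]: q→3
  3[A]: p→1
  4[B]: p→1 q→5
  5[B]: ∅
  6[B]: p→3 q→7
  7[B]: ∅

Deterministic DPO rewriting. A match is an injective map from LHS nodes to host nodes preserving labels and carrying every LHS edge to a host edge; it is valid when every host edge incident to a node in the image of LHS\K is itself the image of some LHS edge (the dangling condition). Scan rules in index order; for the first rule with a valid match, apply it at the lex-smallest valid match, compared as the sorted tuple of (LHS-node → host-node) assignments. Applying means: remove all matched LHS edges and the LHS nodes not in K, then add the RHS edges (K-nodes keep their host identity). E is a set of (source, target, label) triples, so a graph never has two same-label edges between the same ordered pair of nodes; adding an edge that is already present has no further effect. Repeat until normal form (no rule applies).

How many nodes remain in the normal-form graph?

Answer: 4

Steps:
[0] host  ⇒  8 nodes, 6 edges  {2-q->3 3-p->1 4-p->1 4-q->5 6-p->3 6-q->7}
[1] R1 @ {0↦4, 1↦5, 2↦1}  ⇒  6 nodes, 5 edges  {1-p->1 2-q->3 3-p->1 6-p->3 6-q->7}
[2] R1 @ {0↦6, 1↦7, 2↦3}  ⇒  4 nodes, 4 edges  {1-p->1 2-q->3 3-p->1 3-p->3}
normal form: no rule applies after step 2
NF nodes: {0:B, 1:A, 2:A, 3:A}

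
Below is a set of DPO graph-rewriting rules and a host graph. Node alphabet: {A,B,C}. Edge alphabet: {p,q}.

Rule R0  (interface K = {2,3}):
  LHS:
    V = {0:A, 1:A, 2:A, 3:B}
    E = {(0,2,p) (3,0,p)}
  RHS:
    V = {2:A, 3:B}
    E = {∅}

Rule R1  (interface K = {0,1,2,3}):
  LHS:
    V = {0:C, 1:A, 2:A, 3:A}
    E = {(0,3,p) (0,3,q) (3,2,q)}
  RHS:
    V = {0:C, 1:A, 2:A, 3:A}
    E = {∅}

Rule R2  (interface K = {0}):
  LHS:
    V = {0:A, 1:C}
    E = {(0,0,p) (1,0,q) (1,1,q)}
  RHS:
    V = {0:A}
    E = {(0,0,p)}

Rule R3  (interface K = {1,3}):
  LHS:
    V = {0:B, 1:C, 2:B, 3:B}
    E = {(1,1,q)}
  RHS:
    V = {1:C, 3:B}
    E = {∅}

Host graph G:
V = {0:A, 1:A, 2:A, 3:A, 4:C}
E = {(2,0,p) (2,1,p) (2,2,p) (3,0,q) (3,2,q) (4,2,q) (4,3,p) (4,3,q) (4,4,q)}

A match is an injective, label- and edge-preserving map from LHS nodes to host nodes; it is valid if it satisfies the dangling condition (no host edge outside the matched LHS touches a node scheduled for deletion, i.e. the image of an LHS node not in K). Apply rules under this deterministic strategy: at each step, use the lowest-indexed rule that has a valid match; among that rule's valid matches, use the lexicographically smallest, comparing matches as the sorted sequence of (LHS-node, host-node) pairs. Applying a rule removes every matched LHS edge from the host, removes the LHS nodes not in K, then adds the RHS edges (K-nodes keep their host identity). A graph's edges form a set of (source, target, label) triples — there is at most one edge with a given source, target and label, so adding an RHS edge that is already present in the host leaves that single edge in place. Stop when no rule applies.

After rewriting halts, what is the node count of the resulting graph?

initial: |V|=5 |E|=9  E = 2-p->0 2-p->1 2-p->2 3-q->0 3-q->2 4-q->2 4-p->3 4-q->3 4-q->4
step 1: apply R1 at {0↦4, 1↦0, 2↦2, 3↦3}  → |V|=5 |E|=6  E = 2-p->0 2-p->1 2-p->2 3-q->0 4-q->2 4-q->4
step 2: apply R2 at {0↦2, 1↦4}  → |V|=4 |E|=4  E = 2-p->0 2-p->1 2-p->2 3-q->0
final graph: no rule applies after step 2
NF nodes: {0:A, 1:A, 2:A, 3:A}

Answer: 4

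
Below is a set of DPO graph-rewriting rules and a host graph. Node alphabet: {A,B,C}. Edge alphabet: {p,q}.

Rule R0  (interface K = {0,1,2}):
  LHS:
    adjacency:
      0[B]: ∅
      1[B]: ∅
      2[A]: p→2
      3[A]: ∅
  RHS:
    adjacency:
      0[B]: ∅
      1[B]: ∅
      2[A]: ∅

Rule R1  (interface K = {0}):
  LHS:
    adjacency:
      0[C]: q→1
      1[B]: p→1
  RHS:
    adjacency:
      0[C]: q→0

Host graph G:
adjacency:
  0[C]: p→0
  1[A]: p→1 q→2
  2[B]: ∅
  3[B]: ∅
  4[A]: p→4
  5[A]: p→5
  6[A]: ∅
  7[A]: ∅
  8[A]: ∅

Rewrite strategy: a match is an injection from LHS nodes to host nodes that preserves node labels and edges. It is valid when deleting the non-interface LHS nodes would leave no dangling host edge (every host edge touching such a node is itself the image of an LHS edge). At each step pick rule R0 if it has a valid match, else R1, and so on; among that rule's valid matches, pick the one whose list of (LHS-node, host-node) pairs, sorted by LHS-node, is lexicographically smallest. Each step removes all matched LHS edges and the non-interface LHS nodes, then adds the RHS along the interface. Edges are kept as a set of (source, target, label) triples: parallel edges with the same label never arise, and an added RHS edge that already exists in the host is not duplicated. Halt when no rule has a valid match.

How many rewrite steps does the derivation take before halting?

Answer: 3

Rewrite trace:
initial: |V|=9 |E|=5  E = 0-p->0 1-p->1 1-q->2 4-p->4 5-p->5
step 1: apply R0 at {0↦2, 1↦3, 2↦1, 3↦6}  → |V|=8 |E|=4  E = 0-p->0 1-q->2 4-p->4 5-p->5
step 2: apply R0 at {0↦2, 1↦3, 2↦4, 3↦7}  → |V|=7 |E|=3  E = 0-p->0 1-q->2 5-p->5
step 3: apply R0 at {0↦2, 1↦3, 2↦5, 3↦4}  → |V|=6 |E|=2  E = 0-p->0 1-q->2
halt: no rule applies after step 3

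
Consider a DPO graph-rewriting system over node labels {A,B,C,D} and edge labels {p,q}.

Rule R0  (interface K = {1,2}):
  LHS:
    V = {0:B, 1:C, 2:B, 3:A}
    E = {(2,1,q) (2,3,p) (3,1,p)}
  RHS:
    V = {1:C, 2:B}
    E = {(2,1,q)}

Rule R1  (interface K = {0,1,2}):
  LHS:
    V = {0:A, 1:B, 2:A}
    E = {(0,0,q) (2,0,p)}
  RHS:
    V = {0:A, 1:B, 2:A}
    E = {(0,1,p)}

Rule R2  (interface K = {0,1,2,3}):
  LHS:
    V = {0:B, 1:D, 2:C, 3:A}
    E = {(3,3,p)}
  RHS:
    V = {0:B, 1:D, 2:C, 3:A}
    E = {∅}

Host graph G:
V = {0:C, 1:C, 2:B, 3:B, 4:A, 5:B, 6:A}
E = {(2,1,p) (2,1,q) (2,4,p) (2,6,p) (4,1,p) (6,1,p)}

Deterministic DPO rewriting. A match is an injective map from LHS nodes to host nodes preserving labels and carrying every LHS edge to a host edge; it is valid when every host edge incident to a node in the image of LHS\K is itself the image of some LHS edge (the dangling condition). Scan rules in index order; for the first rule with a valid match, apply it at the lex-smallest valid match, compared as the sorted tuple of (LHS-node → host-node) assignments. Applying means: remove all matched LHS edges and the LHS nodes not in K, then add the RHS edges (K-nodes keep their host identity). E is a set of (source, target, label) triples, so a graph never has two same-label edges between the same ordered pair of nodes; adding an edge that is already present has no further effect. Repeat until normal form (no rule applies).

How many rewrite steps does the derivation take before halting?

[0] host  ⇒  7 nodes, 6 edges  {2-p->1 2-q->1 2-p->4 2-p->6 4-p->1 6-p->1}
[1] R0 @ {0↦3, 1↦1, 2↦2, 3↦4}  ⇒  5 nodes, 4 edges  {2-p->1 2-q->1 2-p->6 6-p->1}
[2] R0 @ {0↦5, 1↦1, 2↦2, 3↦6}  ⇒  3 nodes, 2 edges  {2-p->1 2-q->1}
final graph: no rule applies after step 2

Answer: 2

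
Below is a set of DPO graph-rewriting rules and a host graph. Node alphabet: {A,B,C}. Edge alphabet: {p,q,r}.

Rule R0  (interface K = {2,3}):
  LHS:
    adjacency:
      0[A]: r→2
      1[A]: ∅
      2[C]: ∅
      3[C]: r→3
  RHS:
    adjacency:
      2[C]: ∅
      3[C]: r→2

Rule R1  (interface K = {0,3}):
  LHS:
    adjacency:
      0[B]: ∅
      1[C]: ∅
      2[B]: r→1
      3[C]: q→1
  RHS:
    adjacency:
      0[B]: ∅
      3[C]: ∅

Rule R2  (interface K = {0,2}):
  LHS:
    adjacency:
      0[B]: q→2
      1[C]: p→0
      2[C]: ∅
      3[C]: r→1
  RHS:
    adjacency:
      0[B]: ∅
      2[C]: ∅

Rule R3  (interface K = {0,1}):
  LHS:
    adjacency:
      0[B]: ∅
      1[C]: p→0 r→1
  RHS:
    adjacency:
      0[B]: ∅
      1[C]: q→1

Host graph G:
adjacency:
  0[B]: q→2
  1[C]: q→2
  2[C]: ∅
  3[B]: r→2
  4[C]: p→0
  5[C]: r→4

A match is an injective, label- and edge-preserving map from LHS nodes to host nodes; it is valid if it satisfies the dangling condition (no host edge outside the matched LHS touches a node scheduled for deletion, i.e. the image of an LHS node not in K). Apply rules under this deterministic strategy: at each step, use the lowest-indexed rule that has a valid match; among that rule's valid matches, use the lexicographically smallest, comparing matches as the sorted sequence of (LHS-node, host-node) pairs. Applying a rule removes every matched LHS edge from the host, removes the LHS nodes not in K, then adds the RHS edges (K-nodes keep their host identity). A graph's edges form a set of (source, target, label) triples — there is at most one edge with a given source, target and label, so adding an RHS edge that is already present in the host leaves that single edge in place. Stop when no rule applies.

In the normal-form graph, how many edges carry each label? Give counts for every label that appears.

[0] host  ⇒  6 nodes, 5 edges  {0-q->2 1-q->2 3-r->2 4-p->0 5-r->4}
[1] R2 @ {0↦0, 1↦4, 2↦2, 3↦5}  ⇒  4 nodes, 2 edges  {1-q->2 3-r->2}
[2] R1 @ {0↦0, 1↦2, 2↦3, 3↦1}  ⇒  2 nodes, 0 edges  {∅}
normal form: no rule applies after step 2
NF edges: []

Answer: (no edges)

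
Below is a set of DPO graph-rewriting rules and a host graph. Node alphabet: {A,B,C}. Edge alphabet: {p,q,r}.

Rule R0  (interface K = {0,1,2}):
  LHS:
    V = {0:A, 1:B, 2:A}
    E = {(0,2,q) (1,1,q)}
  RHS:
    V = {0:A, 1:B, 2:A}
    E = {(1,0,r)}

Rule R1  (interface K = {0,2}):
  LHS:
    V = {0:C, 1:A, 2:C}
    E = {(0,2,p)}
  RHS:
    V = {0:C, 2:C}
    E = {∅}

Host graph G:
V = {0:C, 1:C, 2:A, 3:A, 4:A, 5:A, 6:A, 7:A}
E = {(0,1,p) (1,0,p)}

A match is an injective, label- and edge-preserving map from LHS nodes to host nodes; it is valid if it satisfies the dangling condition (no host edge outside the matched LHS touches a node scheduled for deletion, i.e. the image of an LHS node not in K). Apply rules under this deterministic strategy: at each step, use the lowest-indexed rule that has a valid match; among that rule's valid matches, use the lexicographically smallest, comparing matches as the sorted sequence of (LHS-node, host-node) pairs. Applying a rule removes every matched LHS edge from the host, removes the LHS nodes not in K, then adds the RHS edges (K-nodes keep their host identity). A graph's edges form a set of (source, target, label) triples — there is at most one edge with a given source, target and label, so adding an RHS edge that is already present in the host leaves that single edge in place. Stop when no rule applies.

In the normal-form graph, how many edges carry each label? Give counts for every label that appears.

initial: |V|=8 |E|=2  E = 0-p->1 1-p->0
step 1: apply R1 at {0↦0, 1↦2, 2↦1}  → |V|=7 |E|=1  E = 1-p->0
step 2: apply R1 at {0↦1, 1↦3, 2↦0}  → |V|=6 |E|=0  E = ∅
final graph: no rule applies after step 2
NF edges: []

Answer: (no edges)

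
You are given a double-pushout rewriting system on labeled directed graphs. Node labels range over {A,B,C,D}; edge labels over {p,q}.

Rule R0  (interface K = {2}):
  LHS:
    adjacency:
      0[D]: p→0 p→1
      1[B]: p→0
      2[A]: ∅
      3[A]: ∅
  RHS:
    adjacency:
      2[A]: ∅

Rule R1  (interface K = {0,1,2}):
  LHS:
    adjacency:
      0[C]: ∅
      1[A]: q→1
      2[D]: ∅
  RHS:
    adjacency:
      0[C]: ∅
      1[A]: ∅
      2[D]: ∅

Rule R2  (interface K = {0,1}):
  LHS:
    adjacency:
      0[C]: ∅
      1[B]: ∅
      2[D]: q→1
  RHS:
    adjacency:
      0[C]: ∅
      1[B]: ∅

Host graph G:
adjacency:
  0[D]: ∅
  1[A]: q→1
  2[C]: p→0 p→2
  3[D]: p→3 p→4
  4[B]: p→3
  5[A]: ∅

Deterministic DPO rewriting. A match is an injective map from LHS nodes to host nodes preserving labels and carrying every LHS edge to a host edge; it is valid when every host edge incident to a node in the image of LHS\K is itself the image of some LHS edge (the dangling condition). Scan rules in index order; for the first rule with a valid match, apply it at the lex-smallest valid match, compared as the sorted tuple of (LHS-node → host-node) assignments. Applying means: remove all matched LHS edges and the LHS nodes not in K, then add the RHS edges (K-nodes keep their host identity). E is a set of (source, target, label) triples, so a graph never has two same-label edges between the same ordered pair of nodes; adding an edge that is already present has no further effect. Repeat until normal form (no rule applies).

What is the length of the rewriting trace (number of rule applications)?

start.  V:6 E:6  edges: 1-q->1 2-p->0 2-p->2 3-p->3 3-p->4 4-p->3
1. fire R0 via {0↦3, 1↦4, 2↦1, 3↦5}  →  V:3 E:3  edges: 1-q->1 2-p->0 2-p->2
2. fire R1 via {0↦2, 1↦1, 2↦0}  →  V:3 E:2  edges: 2-p->0 2-p->2
halt: no rule applies after step 2

Answer: 2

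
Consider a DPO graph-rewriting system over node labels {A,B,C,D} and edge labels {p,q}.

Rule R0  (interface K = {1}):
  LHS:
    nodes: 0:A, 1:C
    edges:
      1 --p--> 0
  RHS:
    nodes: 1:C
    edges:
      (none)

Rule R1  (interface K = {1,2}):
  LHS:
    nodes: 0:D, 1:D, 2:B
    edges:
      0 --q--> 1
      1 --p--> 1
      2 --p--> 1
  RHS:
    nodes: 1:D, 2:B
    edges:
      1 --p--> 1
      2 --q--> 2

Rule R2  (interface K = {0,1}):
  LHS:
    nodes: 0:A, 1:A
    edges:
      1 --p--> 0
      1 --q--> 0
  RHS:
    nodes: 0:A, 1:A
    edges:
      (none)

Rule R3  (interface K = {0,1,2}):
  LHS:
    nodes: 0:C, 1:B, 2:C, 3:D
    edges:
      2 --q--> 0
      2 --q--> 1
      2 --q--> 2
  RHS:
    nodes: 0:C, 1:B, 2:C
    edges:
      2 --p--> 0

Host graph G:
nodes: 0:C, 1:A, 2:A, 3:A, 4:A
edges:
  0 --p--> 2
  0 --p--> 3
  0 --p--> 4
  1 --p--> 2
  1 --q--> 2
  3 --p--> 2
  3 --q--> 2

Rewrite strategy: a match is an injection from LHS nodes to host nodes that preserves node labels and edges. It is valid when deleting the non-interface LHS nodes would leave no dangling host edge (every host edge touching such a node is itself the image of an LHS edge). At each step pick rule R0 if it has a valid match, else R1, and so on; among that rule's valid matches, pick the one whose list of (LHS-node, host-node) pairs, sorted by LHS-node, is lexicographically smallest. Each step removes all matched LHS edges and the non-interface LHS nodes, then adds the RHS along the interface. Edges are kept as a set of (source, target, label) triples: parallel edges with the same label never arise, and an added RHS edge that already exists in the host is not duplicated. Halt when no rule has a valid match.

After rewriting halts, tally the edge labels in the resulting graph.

Answer: (no edges)

Steps:
initial: |V|=5 |E|=7  E = 0-p->2 0-p->3 0-p->4 1-p->2 1-q->2 3-p->2 3-q->2
step 1: apply R0 at {0↦4, 1↦0}  → |V|=4 |E|=6  E = 0-p->2 0-p->3 1-p->2 1-q->2 3-p->2 3-q->2
step 2: apply R2 at {0↦2, 1↦1}  → |V|=4 |E|=4  E = 0-p->2 0-p->3 3-p->2 3-q->2
step 3: apply R2 at {0↦2, 1↦3}  → |V|=4 |E|=2  E = 0-p->2 0-p->3
step 4: apply R0 at {0↦2, 1↦0}  → |V|=3 |E|=1  E = 0-p->3
step 5: apply R0 at {0↦3, 1↦0}  → |V|=2 |E|=0  E = ∅
final graph: no rule applies after step 5
NF edges: []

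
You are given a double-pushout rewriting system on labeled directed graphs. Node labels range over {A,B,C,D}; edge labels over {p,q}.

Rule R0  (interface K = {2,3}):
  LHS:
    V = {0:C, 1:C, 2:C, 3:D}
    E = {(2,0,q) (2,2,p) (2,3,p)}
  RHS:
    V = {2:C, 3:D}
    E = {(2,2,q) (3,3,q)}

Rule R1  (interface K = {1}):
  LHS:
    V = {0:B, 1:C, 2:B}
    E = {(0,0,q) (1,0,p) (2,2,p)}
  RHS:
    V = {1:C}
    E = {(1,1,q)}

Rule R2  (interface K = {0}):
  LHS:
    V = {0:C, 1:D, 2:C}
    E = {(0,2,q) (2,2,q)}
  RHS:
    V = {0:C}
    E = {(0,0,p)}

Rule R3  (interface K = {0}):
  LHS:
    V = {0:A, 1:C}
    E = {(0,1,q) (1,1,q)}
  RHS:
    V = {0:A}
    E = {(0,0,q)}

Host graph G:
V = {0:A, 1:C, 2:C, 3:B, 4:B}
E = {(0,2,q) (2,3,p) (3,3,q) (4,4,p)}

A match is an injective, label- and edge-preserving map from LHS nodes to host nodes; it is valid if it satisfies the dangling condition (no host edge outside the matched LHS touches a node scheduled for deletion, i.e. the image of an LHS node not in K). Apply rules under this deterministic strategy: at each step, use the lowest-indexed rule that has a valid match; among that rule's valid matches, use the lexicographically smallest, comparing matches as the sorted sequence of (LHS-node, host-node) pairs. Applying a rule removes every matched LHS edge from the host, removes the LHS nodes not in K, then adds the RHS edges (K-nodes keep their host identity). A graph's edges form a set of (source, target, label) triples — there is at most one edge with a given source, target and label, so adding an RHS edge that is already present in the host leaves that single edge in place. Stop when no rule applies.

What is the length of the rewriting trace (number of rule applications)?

Answer: 2

Steps:
start.  V:5 E:4  edges: 0-q->2 2-p->3 3-q->3 4-p->4
1. fire R1 via {0↦3, 1↦2, 2↦4}  →  V:3 E:2  edges: 0-q->2 2-q->2
2. fire R3 via {0↦0, 1↦2}  →  V:2 E:1  edges: 0-q->0
normal form: no rule applies after step 2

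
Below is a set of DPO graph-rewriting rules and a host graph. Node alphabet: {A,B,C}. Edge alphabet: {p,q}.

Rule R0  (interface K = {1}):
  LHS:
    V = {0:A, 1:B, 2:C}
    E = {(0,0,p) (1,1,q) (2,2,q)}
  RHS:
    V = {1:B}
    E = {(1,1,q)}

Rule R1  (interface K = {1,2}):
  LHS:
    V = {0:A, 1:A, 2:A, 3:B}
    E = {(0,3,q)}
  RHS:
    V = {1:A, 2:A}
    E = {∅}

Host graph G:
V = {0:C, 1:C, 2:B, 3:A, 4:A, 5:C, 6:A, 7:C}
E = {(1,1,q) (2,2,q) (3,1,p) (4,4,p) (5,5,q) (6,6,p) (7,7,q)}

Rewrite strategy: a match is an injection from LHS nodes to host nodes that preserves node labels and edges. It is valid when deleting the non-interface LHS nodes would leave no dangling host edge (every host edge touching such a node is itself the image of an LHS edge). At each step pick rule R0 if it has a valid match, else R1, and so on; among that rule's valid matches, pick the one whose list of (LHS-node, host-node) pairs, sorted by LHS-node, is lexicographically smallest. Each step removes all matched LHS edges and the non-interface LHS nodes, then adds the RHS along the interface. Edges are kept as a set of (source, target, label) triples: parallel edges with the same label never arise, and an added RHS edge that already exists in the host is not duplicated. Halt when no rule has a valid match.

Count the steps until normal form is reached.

[0] host  ⇒  8 nodes, 7 edges  {1-q->1 2-q->2 3-p->1 4-p->4 5-q->5 6-p->6 7-q->7}
[1] R0 @ {0↦4, 1↦2, 2↦5}  ⇒  6 nodes, 5 edges  {1-q->1 2-q->2 3-p->1 6-p->6 7-q->7}
[2] R0 @ {0↦6, 1↦2, 2↦7}  ⇒  4 nodes, 3 edges  {1-q->1 2-q->2 3-p->1}
final graph: no rule applies after step 2

Answer: 2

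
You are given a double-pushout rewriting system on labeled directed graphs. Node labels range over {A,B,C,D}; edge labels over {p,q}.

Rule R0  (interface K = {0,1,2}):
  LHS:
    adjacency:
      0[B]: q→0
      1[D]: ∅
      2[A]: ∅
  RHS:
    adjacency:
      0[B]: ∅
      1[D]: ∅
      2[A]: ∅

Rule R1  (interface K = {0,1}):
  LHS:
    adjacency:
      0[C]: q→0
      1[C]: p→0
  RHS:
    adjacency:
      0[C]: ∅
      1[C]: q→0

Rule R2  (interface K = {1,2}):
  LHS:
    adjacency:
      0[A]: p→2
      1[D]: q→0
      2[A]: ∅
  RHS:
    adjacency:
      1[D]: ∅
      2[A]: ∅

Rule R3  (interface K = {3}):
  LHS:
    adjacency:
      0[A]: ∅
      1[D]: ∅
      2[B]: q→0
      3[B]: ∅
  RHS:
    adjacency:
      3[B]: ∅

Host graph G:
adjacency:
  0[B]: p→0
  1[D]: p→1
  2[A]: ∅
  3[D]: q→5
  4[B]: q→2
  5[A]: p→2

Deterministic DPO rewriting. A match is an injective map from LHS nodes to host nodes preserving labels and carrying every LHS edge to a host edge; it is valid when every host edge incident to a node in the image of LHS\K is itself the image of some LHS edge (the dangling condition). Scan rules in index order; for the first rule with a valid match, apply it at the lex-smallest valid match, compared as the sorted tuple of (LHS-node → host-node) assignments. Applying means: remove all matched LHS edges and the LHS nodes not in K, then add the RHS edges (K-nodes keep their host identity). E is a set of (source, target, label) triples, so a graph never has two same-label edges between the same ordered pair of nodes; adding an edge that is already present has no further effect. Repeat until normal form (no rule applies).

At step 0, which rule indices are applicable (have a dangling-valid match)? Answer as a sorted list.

Answer: [R2]

Rewrite trace:
R0: no valid match — LHS pattern not found
R1: no valid match — LHS pattern not found
R2: 1 valid match — {0↦5, 1↦3, 2↦2}
R3: no valid match — 2 raw matches, all fail dangling condition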